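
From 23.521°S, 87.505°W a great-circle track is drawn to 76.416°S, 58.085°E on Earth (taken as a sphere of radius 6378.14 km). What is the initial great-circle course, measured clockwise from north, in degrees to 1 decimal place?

172.2°

With φ₁ = -0.4105, φ₂ = -1.3337, Δλ = 2.5410 rad, the forward-azimuth formula gives
θ = atan2( sin Δλ cos φ₂ , cos φ₁ sin φ₂ − sin φ₁ cos φ₂ cos Δλ ) = atan2(0.1327, -0.9686) = 172.20°.
So the initial bearing is 172.2°.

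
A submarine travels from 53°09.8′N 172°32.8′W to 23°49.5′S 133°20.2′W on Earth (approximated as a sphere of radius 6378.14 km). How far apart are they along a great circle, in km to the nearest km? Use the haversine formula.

In radians: φ₁ = 0.9279, φ₂ = -0.4158, Δλ = 39.210° = 0.6843 rad.
Haversine: a = sin²(Δφ/2) + cos φ₁ cos φ₂ sin²(Δλ/2) = 0.3874 + (0.5995)(0.9148)(0.1126) = 0.44917.
Central angle c = 2·arcsin(√a) = 1.46896 rad.
Distance = R·c = 6378.14 × 1.4690 ≈ 9369 km.

9369 km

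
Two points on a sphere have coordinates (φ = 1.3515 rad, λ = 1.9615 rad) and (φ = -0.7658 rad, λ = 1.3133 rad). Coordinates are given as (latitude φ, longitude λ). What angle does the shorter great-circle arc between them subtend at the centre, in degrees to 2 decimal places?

In radians: φ₁ = 1.3515, φ₂ = -0.7658, Δλ = -37.139° = -0.6482 rad.
Haversine: a = sin²(Δφ/2) + cos φ₁ cos φ₂ sin²(Δλ/2) = 0.7599 + (0.2175)(0.7208)(0.1014) = 0.77575.
Central angle c = 2·arcsin(√a) = 2.15497 rad.
So the angular separation is 123.47°.

123.47°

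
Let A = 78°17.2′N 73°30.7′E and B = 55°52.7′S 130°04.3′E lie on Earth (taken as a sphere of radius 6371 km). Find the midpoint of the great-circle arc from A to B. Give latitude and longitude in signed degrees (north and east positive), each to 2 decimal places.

12.30°, 115.94°

Central angle δ = 2.4156 rad. Interpolating on the sphere with fraction f = 0.5:
P = [sin((1−f)δ)·A + sin(fδ)·B] / sin δ = 1.4082·A + 1.4082·B in Cartesian coordinates,
giving P = (-0.4274, 0.8786, 0.2131), i.e. latitude 12.30°, longitude 115.94°.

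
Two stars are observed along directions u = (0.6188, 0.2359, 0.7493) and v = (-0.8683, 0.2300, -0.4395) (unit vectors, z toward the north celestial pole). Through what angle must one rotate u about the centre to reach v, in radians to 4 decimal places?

2.5190 rad

u·v = -0.8124; |u| = 1.0000, |v| = 1.0000.
cos θ = (u·v)/(|u||v|) = -0.8124, so θ = 2.5190 rad.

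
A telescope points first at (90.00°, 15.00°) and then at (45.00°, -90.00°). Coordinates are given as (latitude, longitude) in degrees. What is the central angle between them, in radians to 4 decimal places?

0.7854 rad

Let φ₁ = 1.5708 rad, φ₂ = 0.7854 rad, and Δλ = -1.8326 rad.
cos c = sin φ₁ sin φ₂ + cos φ₁ cos φ₂ cos Δλ = (1.0000)(0.7071) + (0.0000)(0.7071)(-0.2588) = 0.70711,
so c = arccos(0.70711) = 0.78540 rad.
So the angular separation is 0.7854 rad.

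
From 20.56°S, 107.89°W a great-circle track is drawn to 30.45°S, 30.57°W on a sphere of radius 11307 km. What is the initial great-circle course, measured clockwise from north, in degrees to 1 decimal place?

115.9°

With φ₁ = -0.3588, φ₂ = -0.5315, Δλ = 1.3495 rad, the forward-azimuth formula gives
θ = atan2( sin Δλ cos φ₂ , cos φ₁ sin φ₂ − sin φ₁ cos φ₂ cos Δλ ) = atan2(0.8410, -0.4081) = 115.88°.
So the initial bearing is 115.9°.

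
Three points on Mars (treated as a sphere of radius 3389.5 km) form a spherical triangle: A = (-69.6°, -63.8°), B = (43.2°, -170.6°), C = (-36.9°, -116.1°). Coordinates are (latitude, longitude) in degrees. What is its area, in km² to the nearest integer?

3562052 km²

Side lengths (central angles): a = 1.6434, b = 0.7477, c = 2.3675 rad; semiperimeter s = 2.3793.
By l'Huilier's theorem, tan(E/4) = √[tan(s/2) tan((s−a)/2) tan((s−b)/2) tan((s−c)/2)], giving spherical excess E = 0.3100 rad.
Area = E·R² = 0.3100 × (3389.5)² ≈ 3562052 km².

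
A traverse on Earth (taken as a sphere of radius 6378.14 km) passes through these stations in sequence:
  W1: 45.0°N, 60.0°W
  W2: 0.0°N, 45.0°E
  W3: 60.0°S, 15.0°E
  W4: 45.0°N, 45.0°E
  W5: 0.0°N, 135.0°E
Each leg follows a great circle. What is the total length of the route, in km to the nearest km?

40377 km

Leg W1→W2: central angle 1.7548 rad, distance 11192.7 km.
Leg W2→W3: central angle 1.1230 rad, distance 7162.4 km.
Leg W3→W4: central angle 1.8820 rad, distance 12003.5 km.
Leg W4→W5: central angle 1.5708 rad, distance 10018.8 km.
Total: 11192.7 + 7162.4 + 12003.5 + 10018.8 ≈ 40377 km.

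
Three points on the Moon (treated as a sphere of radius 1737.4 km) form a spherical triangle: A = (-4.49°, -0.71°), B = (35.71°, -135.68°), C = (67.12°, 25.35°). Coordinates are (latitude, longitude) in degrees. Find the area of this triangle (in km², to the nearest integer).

3717686 km²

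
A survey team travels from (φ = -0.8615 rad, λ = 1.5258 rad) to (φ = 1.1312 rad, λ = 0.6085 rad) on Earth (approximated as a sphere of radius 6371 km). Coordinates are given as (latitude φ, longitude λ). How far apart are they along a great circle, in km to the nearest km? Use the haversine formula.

13478 km

With latitudes φ₁ = -49.360°, φ₂ = 64.813° and longitude difference Δλ = -52.557°:
Haversine: a = sin²(Δφ/2) + cos φ₁ cos φ₂ sin²(Δλ/2) = 0.7047 + (0.6513)(0.4256)(0.1960) = 0.75908.
Central angle c = 2·arcsin(√a) = 2.11550 rad.
Distance = R·c = 6371 × 2.1155 ≈ 13478 km.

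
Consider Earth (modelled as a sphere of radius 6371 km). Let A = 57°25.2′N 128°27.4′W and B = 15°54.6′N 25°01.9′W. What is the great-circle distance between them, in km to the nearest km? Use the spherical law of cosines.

With latitudes φ₁ = 57.420°, φ₂ = 15.910° and longitude difference Δλ = 103.425°:
cos c = sin φ₁ sin φ₂ + cos φ₁ cos φ₂ cos Δλ = (0.8426)(0.2741) + (0.5385)(0.9617)(-0.2322) = 0.11076,
so c = arccos(0.11076) = 1.45981 rad.
Distance = R·c = 6371 × 1.4598 ≈ 9300 km.

9300 km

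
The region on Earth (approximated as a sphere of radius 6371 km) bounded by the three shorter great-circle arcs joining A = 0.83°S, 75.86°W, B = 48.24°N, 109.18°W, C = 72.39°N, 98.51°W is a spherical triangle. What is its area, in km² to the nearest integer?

7804549 km²

Side lengths (central angles): a = 0.4299, b = 1.3022, c = 0.9936 rad; semiperimeter s = 1.3629.
By l'Huilier's theorem, tan(E/4) = √[tan(s/2) tan((s−a)/2) tan((s−b)/2) tan((s−c)/2)], giving spherical excess E = 0.1923 rad.
Area = E·R² = 0.1923 × (6371)² ≈ 7804549 km².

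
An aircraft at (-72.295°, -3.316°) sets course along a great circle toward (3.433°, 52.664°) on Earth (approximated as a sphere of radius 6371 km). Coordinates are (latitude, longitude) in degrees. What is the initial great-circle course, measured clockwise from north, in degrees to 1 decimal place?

56.4°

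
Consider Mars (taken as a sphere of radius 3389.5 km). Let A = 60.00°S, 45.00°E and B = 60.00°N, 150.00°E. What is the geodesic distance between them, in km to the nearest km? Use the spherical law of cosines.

In radians: φ₁ = -1.0472, φ₂ = 1.0472, Δλ = 105.000° = 1.8326 rad.
cos c = sin φ₁ sin φ₂ + cos φ₁ cos φ₂ cos Δλ = (-0.8660)(0.8660) + (0.5000)(0.5000)(-0.2588) = -0.81470,
so c = arccos(-0.81470) = 2.52302 rad.
Distance = R·c = 3389.5 × 2.5230 ≈ 8552 km.

8552 km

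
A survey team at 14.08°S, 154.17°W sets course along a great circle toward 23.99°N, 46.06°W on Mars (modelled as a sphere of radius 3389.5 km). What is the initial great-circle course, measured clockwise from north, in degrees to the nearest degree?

69°

Δλ = 108.110° = 1.8869 rad.
y = sin Δλ · cos φ₂ = (0.9505)(0.9136) = 0.8684
x = cos φ₁ sin φ₂ − sin φ₁ cos φ₂ cos Δλ = (0.9700)(0.4066) − (-0.2433)(0.9136)(-0.3108) = 0.3253
θ = atan2(y, x) = 69.46°, so the bearing is 69°.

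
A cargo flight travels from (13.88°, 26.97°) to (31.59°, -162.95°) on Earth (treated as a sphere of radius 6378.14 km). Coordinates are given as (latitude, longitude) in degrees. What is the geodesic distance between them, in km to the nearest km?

14866 km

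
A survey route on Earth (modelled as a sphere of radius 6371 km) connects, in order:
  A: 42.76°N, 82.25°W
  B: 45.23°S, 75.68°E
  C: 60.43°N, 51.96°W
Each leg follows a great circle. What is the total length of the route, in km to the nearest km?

34476 km

Leg A→B: central angle 2.8621 rad, distance 18234.1 km.
Leg B→C: central angle 2.5494 rad, distance 16242.2 km.
Total: 18234.1 + 16242.2 ≈ 34476 km.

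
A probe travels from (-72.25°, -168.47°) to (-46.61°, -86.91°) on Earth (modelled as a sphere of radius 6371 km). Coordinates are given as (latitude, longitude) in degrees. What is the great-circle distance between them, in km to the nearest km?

4860 km

Let φ₁ = -1.2610 rad, φ₂ = -0.8135 rad, and Δλ = 1.4235 rad.
cos c = sin φ₁ sin φ₂ + cos φ₁ cos φ₂ cos Δλ = (-0.9524)(-0.7267) + (0.3049)(0.6870)(0.1468) = 0.72284,
so c = arccos(0.72284) = 0.76289 rad.
Distance = R·c = 6371 × 0.7629 ≈ 4860 km.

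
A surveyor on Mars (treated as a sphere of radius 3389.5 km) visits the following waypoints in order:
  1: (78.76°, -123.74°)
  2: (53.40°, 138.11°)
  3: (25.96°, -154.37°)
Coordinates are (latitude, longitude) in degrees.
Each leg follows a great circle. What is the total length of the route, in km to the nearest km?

5665 km

Leg 1→2: central angle 0.6905 rad, distance 2340.4 km.
Leg 2→3: central angle 0.9808 rad, distance 3324.3 km.
Total: 2340.4 + 3324.3 ≈ 5665 km.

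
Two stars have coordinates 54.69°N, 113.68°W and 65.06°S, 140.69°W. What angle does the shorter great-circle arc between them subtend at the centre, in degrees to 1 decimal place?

In radians: φ₁ = 0.9545, φ₂ = -1.1355, Δλ = -27.010° = -0.4714 rad.
Haversine: a = sin²(Δφ/2) + cos φ₁ cos φ₂ sin²(Δλ/2) = 0.7481 + (0.5780)(0.4217)(0.0545) = 0.76140.
Central angle c = 2·arcsin(√a) = 2.12093 rad.
So the angular separation is 121.5°.

121.5°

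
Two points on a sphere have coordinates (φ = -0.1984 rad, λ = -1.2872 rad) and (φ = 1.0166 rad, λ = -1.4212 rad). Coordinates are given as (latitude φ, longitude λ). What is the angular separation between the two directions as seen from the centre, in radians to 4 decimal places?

Let φ₁ = -0.1984 rad, φ₂ = 1.0166 rad, and Δλ = -0.1340 rad.
Haversine: a = sin²(Δφ/2) + cos φ₁ cos φ₂ sin²(Δλ/2) = 0.3258 + (0.9804)(0.5263)(0.0045) = 0.32814.
Central angle c = 2·arcsin(√a) = 1.21993 rad.
So the angular separation is 1.2199 rad.

1.2199 rad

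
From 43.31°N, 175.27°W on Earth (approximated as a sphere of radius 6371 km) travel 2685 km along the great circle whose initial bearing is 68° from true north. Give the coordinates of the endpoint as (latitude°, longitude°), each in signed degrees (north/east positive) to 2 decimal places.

47.51°, -141.11°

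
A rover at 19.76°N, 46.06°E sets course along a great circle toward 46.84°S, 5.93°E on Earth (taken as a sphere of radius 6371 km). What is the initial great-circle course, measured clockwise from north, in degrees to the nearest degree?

207°

Δλ = -40.130° = -0.7004 rad.
y = sin Δλ · cos φ₂ = (-0.6445)(0.6840) = -0.4409
x = cos φ₁ sin φ₂ − sin φ₁ cos φ₂ cos Δλ = (0.9411)(-0.7294) − (0.3381)(0.6840)(0.7646) = -0.8633
θ = atan2(y, x) = -152.95°; adding 360° gives 207°.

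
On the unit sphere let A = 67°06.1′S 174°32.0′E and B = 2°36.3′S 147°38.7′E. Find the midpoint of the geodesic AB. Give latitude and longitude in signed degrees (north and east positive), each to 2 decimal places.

-35.45°, 155.09°

The central angle between A and B is δ = 1.1717 rad.
With f = 0.5, the slerp weights are sin((1−f)δ)/sin δ = 0.6001 and sin(fδ)/sin δ = 0.6001.
Weighted sum of the unit vectors: (0.6001)·(-0.3873,0.0371,-0.9212) + (0.6001)·(-0.8439,0.5346,-0.0455) = (-0.7388, 0.3430, -0.5801).
Converting back: φ = atan2(z, √(x²+y²)) = -35.45°, λ = atan2(y, x) = 155.09°.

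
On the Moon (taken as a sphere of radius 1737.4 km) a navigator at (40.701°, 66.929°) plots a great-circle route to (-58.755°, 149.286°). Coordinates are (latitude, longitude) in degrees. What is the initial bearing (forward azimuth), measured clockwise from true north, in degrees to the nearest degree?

With φ₁ = 0.7104, φ₂ = -1.0255, Δλ = 1.4374 rad, the forward-azimuth formula gives
θ = atan2( sin Δλ cos φ₂ , cos φ₁ sin φ₂ − sin φ₁ cos φ₂ cos Δλ ) = atan2(0.5141, -0.6931) = 143.44°.
So the initial bearing is 143°.

143°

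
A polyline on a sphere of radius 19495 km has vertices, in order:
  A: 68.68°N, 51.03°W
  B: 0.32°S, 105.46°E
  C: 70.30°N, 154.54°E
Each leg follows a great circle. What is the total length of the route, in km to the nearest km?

Leg A→B: central angle 1.9162 rad, distance 37356.7 km.
Leg B→C: central angle 1.3536 rad, distance 26387.5 km.
Total: 37356.7 + 26387.5 ≈ 63744 km.

63744 km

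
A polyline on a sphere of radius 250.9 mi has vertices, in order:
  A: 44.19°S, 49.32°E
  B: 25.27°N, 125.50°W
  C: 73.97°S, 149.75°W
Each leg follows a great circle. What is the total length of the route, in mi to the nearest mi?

Leg A→B: central angle 2.8033 rad, distance 703.3 mi.
Leg B→C: central angle 1.7544 rad, distance 440.2 mi.
Total: 703.3 + 440.2 ≈ 1144 mi.

1144 mi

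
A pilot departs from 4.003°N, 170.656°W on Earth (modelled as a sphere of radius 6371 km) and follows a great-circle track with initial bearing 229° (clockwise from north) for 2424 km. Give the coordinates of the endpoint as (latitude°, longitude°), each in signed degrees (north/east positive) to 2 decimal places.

-10.27°, 172.80°

Angular distance δ = d/R = 2424/6371 = 0.38047 rad; initial bearing θ = 3.9968 rad.
sin φ₂ = sin φ₁ cos δ + cos φ₁ sin δ cos θ = (0.0698)(0.9285) + (0.9976)(0.3714)(-0.6561) = -0.1782, so φ₂ = -10.27°.
Δλ = atan2(sin θ sin δ cos φ₁, cos δ − sin φ₁ sin φ₂) = atan2(-0.2796, 0.9409) = -16.549°.
λ₂ = -170.656° − 16.549° = -187.20° → 172.80° after wrapping to (−180°, 180°].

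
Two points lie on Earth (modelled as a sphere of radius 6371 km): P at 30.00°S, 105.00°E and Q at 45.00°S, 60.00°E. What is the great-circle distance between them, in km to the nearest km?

4240 km

Let φ₁ = -0.5236 rad, φ₂ = -0.7854 rad, and Δλ = -0.7854 rad.
cos c = sin φ₁ sin φ₂ + cos φ₁ cos φ₂ cos Δλ = (-0.5000)(-0.7071) + (0.8660)(0.7071)(0.7071) = 0.78657,
so c = arccos(0.78657) = 0.66557 rad.
Distance = R·c = 6371 × 0.6656 ≈ 4240 km.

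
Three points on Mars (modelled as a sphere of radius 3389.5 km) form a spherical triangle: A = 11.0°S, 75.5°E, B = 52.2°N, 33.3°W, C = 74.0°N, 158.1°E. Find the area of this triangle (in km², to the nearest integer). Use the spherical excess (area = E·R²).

Side lengths (central angles): a = 0.9349, b = 1.7199, c = 1.9227 rad; semiperimeter s = 2.2887.
By l'Huilier's theorem, tan(E/4) = √[tan(s/2) tan((s−a)/2) tan((s−b)/2) tan((s−c)/2)], giving spherical excess E = 1.2001 rad.
Area = E·R² = 1.2001 × (3389.5)² ≈ 13787733 km².

13787733 km²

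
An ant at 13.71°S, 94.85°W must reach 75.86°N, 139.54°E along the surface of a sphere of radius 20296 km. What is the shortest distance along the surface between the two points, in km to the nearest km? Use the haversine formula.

With latitudes φ₁ = -13.710°, φ₂ = 75.860° and longitude difference Δλ = -125.610°:
Haversine: a = sin²(Δφ/2) + cos φ₁ cos φ₂ sin²(Δλ/2) = 0.4962 + (0.9715)(0.2443)(0.7911) = 0.68401.
Central angle c = 2·arcsin(√a) = 1.94767 rad.
Distance = R·c = 20296 × 1.9477 ≈ 39530 km.

39530 km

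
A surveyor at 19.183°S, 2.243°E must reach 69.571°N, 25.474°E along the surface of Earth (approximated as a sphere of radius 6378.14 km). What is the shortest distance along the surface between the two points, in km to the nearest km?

With latitudes φ₁ = -19.183°, φ₂ = 69.571° and longitude difference Δλ = 23.231°:
cos c = sin φ₁ sin φ₂ + cos φ₁ cos φ₂ cos Δλ = (-0.3286)(0.9371) + (0.9445)(0.3490)(0.9189) = -0.00498,
so c = arccos(-0.00498) = 1.57578 rad.
Distance = R·c = 6378.14 × 1.5758 ≈ 10051 km.

10051 km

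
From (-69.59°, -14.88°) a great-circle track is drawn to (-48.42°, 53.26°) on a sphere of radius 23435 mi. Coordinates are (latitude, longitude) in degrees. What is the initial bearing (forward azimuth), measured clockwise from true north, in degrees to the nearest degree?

With φ₁ = -1.2146, φ₂ = -0.8451, Δλ = 1.1893 rad, the forward-azimuth formula gives
θ = atan2( sin Δλ cos φ₂ , cos φ₁ sin φ₂ − sin φ₁ cos φ₂ cos Δλ ) = atan2(0.6159, -0.0293) = 92.72°.
So the initial bearing is 93°.

93°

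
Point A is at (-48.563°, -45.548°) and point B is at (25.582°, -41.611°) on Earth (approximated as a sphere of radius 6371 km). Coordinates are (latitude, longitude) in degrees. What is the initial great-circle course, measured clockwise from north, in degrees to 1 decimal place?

3.7°

Δλ = 3.937° = 0.0687 rad.
y = sin Δλ · cos φ₂ = (0.0687)(0.9020) = 0.0619
x = cos φ₁ sin φ₂ − sin φ₁ cos φ₂ cos Δλ = (0.6618)(0.4318) − (-0.7497)(0.9020)(0.9976) = 0.9604
θ = atan2(y, x) = 3.69°, so the bearing is 3.7°.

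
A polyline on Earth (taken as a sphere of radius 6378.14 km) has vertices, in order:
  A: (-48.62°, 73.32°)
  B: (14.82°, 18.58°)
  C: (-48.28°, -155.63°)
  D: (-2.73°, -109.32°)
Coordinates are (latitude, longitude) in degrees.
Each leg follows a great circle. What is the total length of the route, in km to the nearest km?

31877 km

Leg A→B: central angle 1.3929 rad, distance 8883.9 km.
Leg B→C: central angle 2.5517 rad, distance 16275.0 km.
Leg C→D: central angle 1.0533 rad, distance 6718.0 km.
Total: 8883.9 + 16275.0 + 6718.0 ≈ 31877 km.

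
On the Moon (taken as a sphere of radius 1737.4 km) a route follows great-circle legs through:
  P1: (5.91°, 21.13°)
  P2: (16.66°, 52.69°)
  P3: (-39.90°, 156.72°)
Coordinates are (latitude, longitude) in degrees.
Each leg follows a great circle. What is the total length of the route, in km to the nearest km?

4364 km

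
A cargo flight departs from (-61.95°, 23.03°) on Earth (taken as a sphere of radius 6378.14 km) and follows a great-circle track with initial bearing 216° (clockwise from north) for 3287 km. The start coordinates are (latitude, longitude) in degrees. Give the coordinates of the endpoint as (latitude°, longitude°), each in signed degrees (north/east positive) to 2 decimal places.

Angular distance δ = d/R = 3287/6378.14 = 0.51535 rad; initial bearing θ = 3.7699 rad.
sin φ₂ = sin φ₁ cos δ + cos φ₁ sin δ cos θ = (-0.8825)(0.8701) + (0.4702)(0.4928)(-0.8090) = -0.9554, so φ₂ = -72.82°.
Δλ = atan2(sin θ sin δ cos φ₁, cos δ − sin φ₁ sin φ₂) = atan2(-0.1362, 0.0269) = -78.815°.
λ₂ = 23.030° − 78.815° = -55.78°.

-72.82°, -55.78°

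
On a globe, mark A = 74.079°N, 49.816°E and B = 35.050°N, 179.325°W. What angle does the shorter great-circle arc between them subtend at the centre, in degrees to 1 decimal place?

66.1°

In radians: φ₁ = 1.2929, φ₂ = 0.6117, Δλ = 130.859° = 2.2839 rad.
cos c = sin φ₁ sin φ₂ + cos φ₁ cos φ₂ cos Δλ = (0.9616)(0.5743) + (0.2743)(0.8187)(-0.6542) = 0.40535,
so c = arccos(0.40535) = 1.15343 rad.
So the angular separation is 66.1°.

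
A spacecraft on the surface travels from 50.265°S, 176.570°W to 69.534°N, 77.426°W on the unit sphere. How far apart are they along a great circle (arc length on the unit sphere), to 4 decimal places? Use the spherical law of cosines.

2.4280

Let φ₁ = -0.8773 rad, φ₂ = 1.2136 rad, and Δλ = 1.7304 rad.
cos c = sin φ₁ sin φ₂ + cos φ₁ cos φ₂ cos Δλ = (-0.7690)(0.9369) + (0.6392)(0.3497)(-0.1589) = -0.75599,
so c = arccos(-0.75599) = 2.42796 rad.
On the unit sphere the arc length equals the central angle: 2.4280.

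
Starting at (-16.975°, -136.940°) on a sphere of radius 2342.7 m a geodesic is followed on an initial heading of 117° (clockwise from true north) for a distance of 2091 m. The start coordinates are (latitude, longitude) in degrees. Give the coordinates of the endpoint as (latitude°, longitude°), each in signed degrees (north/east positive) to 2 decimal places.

-31.42°, -82.55°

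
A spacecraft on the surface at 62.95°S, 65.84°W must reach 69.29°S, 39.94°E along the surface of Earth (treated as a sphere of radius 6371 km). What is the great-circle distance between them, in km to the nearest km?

4212 km

Let φ₁ = -1.0987 rad, φ₂ = -1.2093 rad, and Δλ = 1.8462 rad.
cos c = sin φ₁ sin φ₂ + cos φ₁ cos φ₂ cos Δλ = (-0.8906)(-0.9354) + (0.4548)(0.3536)(-0.2719) = 0.78933,
so c = arccos(0.78933) = 0.66109 rad.
Distance = R·c = 6371 × 0.6611 ≈ 4212 km.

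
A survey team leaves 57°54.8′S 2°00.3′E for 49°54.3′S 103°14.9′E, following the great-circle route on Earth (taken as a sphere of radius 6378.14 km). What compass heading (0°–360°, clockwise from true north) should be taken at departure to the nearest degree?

129°

With φ₁ = -1.0108, φ₂ = -0.8710, Δλ = 1.7670 rad, the forward-azimuth formula gives
θ = atan2( sin Δλ cos φ₂ , cos φ₁ sin φ₂ − sin φ₁ cos φ₂ cos Δλ ) = atan2(0.6317, -0.5128) = 129.07°.
So the initial bearing is 129°.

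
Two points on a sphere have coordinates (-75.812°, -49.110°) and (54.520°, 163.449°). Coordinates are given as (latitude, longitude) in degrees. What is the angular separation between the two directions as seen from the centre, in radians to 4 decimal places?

In radians: φ₁ = -1.3232, φ₂ = 0.9516, Δλ = -147.441° = -2.5733 rad.
Haversine: a = sin²(Δφ/2) + cos φ₁ cos φ₂ sin²(Δλ/2) = 0.8236 + (0.2451)(0.5804)(0.9214) = 0.95469.
Central angle c = 2·arcsin(√a) = 2.71260 rad.
So the angular separation is 2.7126 rad.

2.7126 rad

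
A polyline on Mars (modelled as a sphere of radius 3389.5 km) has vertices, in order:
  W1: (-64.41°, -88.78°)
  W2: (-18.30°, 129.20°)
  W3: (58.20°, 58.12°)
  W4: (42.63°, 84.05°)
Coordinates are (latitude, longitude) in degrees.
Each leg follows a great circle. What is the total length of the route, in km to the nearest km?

12467 km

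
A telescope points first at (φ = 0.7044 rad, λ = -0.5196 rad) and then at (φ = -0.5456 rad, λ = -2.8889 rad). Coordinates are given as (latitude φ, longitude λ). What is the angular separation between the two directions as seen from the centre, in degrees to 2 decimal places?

Let φ₁ = 0.7044 rad, φ₂ = -0.5456 rad, and Δλ = -2.3693 rad.
cos c = sin φ₁ sin φ₂ + cos φ₁ cos φ₂ cos Δλ = (0.6476)(-0.5189) + (0.7620)(0.8548)(-0.7163) = -0.80263,
so c = arccos(-0.80263) = 2.50249 rad.
So the angular separation is 143.38°.

143.38°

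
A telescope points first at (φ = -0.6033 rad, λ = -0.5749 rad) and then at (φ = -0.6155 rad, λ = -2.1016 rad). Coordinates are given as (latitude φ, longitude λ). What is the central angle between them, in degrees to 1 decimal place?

With latitudes φ₁ = -34.567°, φ₂ = -35.266° and longitude difference Δλ = -87.473°:
cos c = sin φ₁ sin φ₂ + cos φ₁ cos φ₂ cos Δλ = (-0.5674)(-0.5774) + (0.8235)(0.8165)(0.0441) = 0.35722,
so c = arccos(0.35722) = 1.20551 rad.
So the angular separation is 69.1°.

69.1°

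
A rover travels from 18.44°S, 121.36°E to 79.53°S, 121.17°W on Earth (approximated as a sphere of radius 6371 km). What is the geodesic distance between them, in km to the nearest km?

8519 km

With latitudes φ₁ = -18.440°, φ₂ = -79.530° and longitude difference Δλ = 117.470°:
cos c = sin φ₁ sin φ₂ + cos φ₁ cos φ₂ cos Δλ = (-0.3163)(-0.9834) + (0.9487)(0.1817)(-0.4613) = 0.23152,
so c = arccos(0.23152) = 1.33715 rad.
Distance = R·c = 6371 × 1.3372 ≈ 8519 km.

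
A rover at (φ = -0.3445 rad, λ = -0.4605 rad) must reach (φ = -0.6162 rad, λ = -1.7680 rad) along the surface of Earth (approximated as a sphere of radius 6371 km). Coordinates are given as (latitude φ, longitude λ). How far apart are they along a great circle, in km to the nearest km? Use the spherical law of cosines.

Let φ₁ = -0.3445 rad, φ₂ = -0.6162 rad, and Δλ = -1.3075 rad.
cos c = sin φ₁ sin φ₂ + cos φ₁ cos φ₂ cos Δλ = (-0.3377)(-0.5779) + (0.9412)(0.8161)(0.2603) = 0.39510,
so c = arccos(0.39510) = 1.16462 rad.
Distance = R·c = 6371 × 1.1646 ≈ 7420 km.

7420 km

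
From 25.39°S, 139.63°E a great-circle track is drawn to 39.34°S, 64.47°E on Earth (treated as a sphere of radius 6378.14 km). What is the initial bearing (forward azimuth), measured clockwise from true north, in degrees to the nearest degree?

With φ₁ = -0.4431, φ₂ = -0.6866, Δλ = -1.3118 rad, the forward-azimuth formula gives
θ = atan2( sin Δλ cos φ₂ , cos φ₁ sin φ₂ − sin φ₁ cos φ₂ cos Δλ ) = atan2(-0.7476, -0.4878) = -123.12°.
Adding 360° brings this into [0°, 360°): 237°.

237°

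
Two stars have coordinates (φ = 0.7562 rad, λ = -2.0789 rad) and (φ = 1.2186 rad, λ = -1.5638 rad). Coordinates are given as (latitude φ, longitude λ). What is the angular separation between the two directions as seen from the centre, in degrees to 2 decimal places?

With latitudes φ₁ = 43.327°, φ₂ = 69.821° and longitude difference Δλ = 29.513°:
cos c = sin φ₁ sin φ₂ + cos φ₁ cos φ₂ cos Δλ = (0.6862)(0.9386) + (0.7274)(0.3450)(0.8702) = 0.86242,
so c = arccos(0.86242) = 0.53076 rad.
So the angular separation is 30.41°.

30.41°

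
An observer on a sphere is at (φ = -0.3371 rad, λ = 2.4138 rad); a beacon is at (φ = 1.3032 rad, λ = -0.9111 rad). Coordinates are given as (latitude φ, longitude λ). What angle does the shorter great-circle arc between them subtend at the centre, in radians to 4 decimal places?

2.1704 rad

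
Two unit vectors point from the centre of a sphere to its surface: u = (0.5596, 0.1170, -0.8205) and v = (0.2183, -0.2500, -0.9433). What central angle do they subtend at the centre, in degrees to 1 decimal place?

29.9°

u·v = 0.8669; |u| = 1.0000, |v| = 1.0000.
cos θ = (u·v)/(|u||v|) = 0.8669, so θ = 29.9°.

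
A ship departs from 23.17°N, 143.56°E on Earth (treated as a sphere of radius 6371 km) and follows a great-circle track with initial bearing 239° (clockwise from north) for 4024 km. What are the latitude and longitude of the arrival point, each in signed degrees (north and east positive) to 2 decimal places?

Angular distance δ = d/R = 4024/6371 = 0.63161 rad; initial bearing θ = 4.1713 rad.
sin φ₂ = sin φ₁ cos δ + cos φ₁ sin δ cos θ = (0.3935)(0.8071) + (0.9193)(0.5904)(-0.5150) = 0.0380, so φ₂ = 2.18°.
Δλ = atan2(sin θ sin δ cos φ₁, cos δ − sin φ₁ sin φ₂) = atan2(-0.4653, 0.7921) = -30.429°.
λ₂ = 143.560° − 30.429° = 113.13°.

2.18°, 113.13°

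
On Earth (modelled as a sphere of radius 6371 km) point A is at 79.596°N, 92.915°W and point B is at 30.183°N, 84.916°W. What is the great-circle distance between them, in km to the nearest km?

In radians: φ₁ = 1.3892, φ₂ = 0.5268, Δλ = 7.999° = 0.1396 rad.
cos c = sin φ₁ sin φ₂ + cos φ₁ cos φ₂ cos Δλ = (0.9836)(0.5028) + (0.1806)(0.8644)(0.9903) = 0.64908,
so c = arccos(0.64908) = 0.86442 rad.
Distance = R·c = 6371 × 0.8644 ≈ 5507 km.

5507 km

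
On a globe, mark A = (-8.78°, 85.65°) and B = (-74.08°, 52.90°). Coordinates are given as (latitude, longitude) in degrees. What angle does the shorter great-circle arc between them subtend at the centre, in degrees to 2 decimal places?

Let φ₁ = -0.1532 rad, φ₂ = -1.2929 rad, and Δλ = -0.5716 rad.
Haversine: a = sin²(Δφ/2) + cos φ₁ cos φ₂ sin²(Δλ/2) = 0.2911 + (0.9883)(0.2743)(0.0795) = 0.31261.
Central angle c = 2·arcsin(√a) = 1.18664 rad.
So the angular separation is 67.99°.

67.99°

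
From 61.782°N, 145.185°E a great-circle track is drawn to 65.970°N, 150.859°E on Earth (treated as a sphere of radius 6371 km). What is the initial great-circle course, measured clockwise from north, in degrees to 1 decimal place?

28.3°

With φ₁ = 1.0783, φ₂ = 1.1514, Δλ = 0.0990 rad, the forward-azimuth formula gives
θ = atan2( sin Δλ cos φ₂ , cos φ₁ sin φ₂ − sin φ₁ cos φ₂ cos Δλ ) = atan2(0.0403, 0.0748) = 28.30°.
So the initial bearing is 28.3°.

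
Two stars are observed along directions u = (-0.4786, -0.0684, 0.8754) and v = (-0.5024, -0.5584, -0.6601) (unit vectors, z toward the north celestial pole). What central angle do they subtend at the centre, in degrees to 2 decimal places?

107.41°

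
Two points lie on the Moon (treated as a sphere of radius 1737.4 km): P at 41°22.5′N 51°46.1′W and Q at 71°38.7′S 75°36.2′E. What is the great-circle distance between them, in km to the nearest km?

4258 km

In radians: φ₁ = 0.7221, φ₂ = -1.2504, Δλ = 127.372° = 2.2231 rad.
Haversine: a = sin²(Δφ/2) + cos φ₁ cos φ₂ sin²(Δλ/2) = 0.6955 + (0.7504)(0.3149)(0.8035) = 0.88539.
Central angle c = 2·arcsin(√a) = 2.45087 rad.
Distance = R·c = 1737.4 × 2.4509 ≈ 4258 km.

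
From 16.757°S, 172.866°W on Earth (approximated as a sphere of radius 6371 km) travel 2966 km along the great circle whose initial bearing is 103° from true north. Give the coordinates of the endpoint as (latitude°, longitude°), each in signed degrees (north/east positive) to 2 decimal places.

Angular distance δ = d/R = 2966/6371 = 0.46555 rad; initial bearing θ = 1.7977 rad.
sin φ₂ = sin φ₁ cos δ + cos φ₁ sin δ cos θ = (-0.2883)(0.8936) + (0.9575)(0.4489)(-0.2250) = -0.3543, so φ₂ = -20.75°.
Δλ = atan2(sin θ sin δ cos φ₁, cos δ − sin φ₁ sin φ₂) = atan2(0.4188, 0.7914) = 27.889°.
λ₂ = -172.866° + 27.889° = -144.98°.

-20.75°, -144.98°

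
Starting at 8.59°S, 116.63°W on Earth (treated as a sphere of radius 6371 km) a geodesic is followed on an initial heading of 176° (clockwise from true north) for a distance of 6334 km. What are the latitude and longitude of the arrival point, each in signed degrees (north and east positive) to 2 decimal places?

-65.27°, -108.59°

Angular distance δ = d/R = 6334/6371 = 0.99419 rad; initial bearing θ = 3.0718 rad.
sin φ₂ = sin φ₁ cos δ + cos φ₁ sin δ cos θ = (-0.1494)(0.5452) + (0.9888)(0.8383)(-0.9976) = -0.9083, so φ₂ = -65.27°.
Δλ = atan2(sin θ sin δ cos φ₁, cos δ − sin φ₁ sin φ₂) = atan2(0.0578, 0.4095) = 8.037°.
λ₂ = -116.630° + 8.037° = -108.59°.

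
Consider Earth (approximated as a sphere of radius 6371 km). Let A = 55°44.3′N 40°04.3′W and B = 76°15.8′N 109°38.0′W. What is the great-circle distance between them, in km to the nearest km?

3541 km

In radians: φ₁ = 0.9728, φ₂ = 1.3310, Δλ = -69.562° = -1.2141 rad.
cos c = sin φ₁ sin φ₂ + cos φ₁ cos φ₂ cos Δλ = (0.8265)(0.9714) + (0.5630)(0.2375)(0.3492) = 0.84952,
so c = arccos(0.84952) = 0.55573 rad.
Distance = R·c = 6371 × 0.5557 ≈ 3541 km.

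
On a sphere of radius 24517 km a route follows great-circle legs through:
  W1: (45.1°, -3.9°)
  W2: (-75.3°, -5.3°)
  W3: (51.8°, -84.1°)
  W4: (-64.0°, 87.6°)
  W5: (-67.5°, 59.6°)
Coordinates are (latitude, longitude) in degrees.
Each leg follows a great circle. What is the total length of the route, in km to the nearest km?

186658 km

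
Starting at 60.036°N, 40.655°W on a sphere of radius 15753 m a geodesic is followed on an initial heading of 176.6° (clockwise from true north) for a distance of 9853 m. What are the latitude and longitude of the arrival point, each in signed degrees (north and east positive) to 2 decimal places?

24.23°, -38.47°

Angular distance δ = d/R = 9853/15753 = 0.62547 rad; initial bearing θ = 3.0823 rad.
sin φ₂ = sin φ₁ cos δ + cos φ₁ sin δ cos θ = (0.8663)(0.8107) + (0.4995)(0.5855)(-0.9982) = 0.4104, so φ₂ = 24.23°.
Δλ = atan2(sin θ sin δ cos φ₁, cos δ − sin φ₁ sin φ₂) = atan2(0.0173, 0.4551) = 2.182°.
λ₂ = -40.655° + 2.182° = -38.47°.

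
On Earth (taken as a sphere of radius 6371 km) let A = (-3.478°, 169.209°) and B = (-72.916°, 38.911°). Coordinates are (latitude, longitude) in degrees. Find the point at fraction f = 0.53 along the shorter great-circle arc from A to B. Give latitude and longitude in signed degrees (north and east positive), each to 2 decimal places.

-53.20°, 151.98°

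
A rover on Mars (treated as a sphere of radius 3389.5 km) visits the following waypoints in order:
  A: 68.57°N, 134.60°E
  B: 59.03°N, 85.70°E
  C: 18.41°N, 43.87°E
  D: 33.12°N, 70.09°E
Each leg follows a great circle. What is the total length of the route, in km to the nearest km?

5982 km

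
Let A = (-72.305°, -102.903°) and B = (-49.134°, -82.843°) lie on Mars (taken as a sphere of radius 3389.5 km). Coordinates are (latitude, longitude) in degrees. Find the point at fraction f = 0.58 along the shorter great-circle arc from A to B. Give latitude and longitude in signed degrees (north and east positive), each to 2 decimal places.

-59.16°, -87.87°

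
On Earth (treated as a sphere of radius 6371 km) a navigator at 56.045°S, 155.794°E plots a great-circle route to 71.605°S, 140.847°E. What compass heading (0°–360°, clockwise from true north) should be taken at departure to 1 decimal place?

196.4°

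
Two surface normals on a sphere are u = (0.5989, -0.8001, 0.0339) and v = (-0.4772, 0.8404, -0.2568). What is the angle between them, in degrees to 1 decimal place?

u·v = -0.9669; |u| = 1.0000, |v| = 1.0000.
cos θ = (u·v)/(|u||v|) = -0.9669, so θ = 165.2°.

165.2°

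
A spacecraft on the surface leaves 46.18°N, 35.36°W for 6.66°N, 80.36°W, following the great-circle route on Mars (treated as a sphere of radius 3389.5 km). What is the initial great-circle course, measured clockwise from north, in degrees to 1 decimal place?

With φ₁ = 0.8060, φ₂ = 0.1162, Δλ = -0.7854 rad, the forward-azimuth formula gives
θ = atan2( sin Δλ cos φ₂ , cos φ₁ sin φ₂ − sin φ₁ cos φ₂ cos Δλ ) = atan2(-0.7023, -0.4264) = -121.27°.
Adding 360° brings this into [0°, 360°): 238.7°.

238.7°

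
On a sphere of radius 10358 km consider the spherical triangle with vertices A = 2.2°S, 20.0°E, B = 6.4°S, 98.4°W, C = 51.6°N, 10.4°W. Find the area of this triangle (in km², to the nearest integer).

140143181 km²

Side lengths (central angles): a = 1.6367, b = 1.0411, c = 2.0579 rad; semiperimeter s = 2.3678.
By l'Huilier's theorem, tan(E/4) = √[tan(s/2) tan((s−a)/2) tan((s−b)/2) tan((s−c)/2)], giving spherical excess E = 1.3062 rad.
Area = E·R² = 1.3062 × (10358)² ≈ 140143181 km².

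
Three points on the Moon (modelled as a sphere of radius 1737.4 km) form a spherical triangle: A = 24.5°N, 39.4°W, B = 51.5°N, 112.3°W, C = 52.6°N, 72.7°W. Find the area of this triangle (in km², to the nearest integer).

175074 km²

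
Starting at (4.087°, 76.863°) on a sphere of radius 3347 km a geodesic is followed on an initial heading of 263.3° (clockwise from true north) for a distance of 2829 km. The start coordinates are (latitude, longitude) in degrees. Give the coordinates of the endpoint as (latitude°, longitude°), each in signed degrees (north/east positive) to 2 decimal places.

Angular distance δ = d/R = 2829/3347 = 0.84523 rad; initial bearing θ = 4.5955 rad.
sin φ₂ = sin φ₁ cos δ + cos φ₁ sin δ cos θ = (0.0713)(0.6636) + (0.9975)(0.7481)(-0.1167) = -0.0398, so φ₂ = -2.28°.
Δλ = atan2(sin θ sin δ cos φ₁, cos δ − sin φ₁ sin φ₂) = atan2(-0.7411, 0.6664) = -48.039°.
λ₂ = 76.863° − 48.039° = 28.82°.

-2.28°, 28.82°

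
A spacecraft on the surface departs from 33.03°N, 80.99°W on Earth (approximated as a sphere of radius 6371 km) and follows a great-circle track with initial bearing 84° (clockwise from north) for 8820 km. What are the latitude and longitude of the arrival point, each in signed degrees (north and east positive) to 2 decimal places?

Angular distance δ = d/R = 8820/6371 = 1.38440 rad; initial bearing θ = 1.4661 rad.
sin φ₂ = sin φ₁ cos δ + cos φ₁ sin δ cos θ = (0.5451)(0.1853) + (0.8384)(0.9827)(0.1045) = 0.1871, so φ₂ = 10.79°.
Δλ = atan2(sin θ sin δ cos φ₁, cos δ − sin φ₁ sin φ₂) = atan2(0.8193, 0.0833) = 84.194°.
λ₂ = -80.990° + 84.194° = 3.20°.

10.79°, 3.20°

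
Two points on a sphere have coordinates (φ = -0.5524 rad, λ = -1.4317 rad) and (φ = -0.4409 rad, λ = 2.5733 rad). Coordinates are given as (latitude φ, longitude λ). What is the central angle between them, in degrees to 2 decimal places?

106.04°

In radians: φ₁ = -0.5524, φ₂ = -0.4409, Δλ = -130.530° = -2.2782 rad.
cos c = sin φ₁ sin φ₂ + cos φ₁ cos φ₂ cos Δλ = (-0.5247)(-0.4268) + (0.8513)(0.9044)(-0.6499) = -0.27636,
so c = arccos(-0.27636) = 1.85080 rad.
So the angular separation is 106.04°.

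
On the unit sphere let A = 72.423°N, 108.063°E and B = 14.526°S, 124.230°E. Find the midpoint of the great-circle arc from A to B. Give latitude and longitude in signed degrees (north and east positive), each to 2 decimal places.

29.12°, 120.41°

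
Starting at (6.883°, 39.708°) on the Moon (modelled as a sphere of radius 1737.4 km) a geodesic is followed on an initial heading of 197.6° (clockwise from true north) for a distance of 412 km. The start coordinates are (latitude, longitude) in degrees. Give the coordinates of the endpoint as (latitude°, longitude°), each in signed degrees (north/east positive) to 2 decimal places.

-6.07°, 35.61°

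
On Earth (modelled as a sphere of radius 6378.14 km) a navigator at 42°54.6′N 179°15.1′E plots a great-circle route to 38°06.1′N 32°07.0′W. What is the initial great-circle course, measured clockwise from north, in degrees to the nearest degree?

24°

Δλ = 148.632° = 2.5941 rad.
y = sin Δλ · cos φ₂ = (0.5205)(0.7869) = 0.4096
x = cos φ₁ sin φ₂ − sin φ₁ cos φ₂ cos Δλ = (0.7324)(0.6171) − (0.6808)(0.7869)(-0.8538) = 0.9094
θ = atan2(y, x) = 24.25°, so the bearing is 24°.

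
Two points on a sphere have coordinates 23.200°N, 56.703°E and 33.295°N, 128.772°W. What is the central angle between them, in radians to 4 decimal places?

2.1514 rad

With latitudes φ₁ = 23.200°, φ₂ = 33.295° and longitude difference Δλ = 174.525°:
Haversine: a = sin²(Δφ/2) + cos φ₁ cos φ₂ sin²(Δλ/2) = 0.0077 + (0.9191)(0.8359)(0.9977) = 0.77425.
Central angle c = 2·arcsin(√a) = 2.15137 rad.
So the angular separation is 2.1514 rad.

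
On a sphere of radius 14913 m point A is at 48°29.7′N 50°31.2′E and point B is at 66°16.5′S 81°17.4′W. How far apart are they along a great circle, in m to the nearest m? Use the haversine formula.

In radians: φ₁ = 0.8464, φ₂ = -1.1567, Δλ = -131.810° = -2.3005 rad.
Haversine: a = sin²(Δφ/2) + cos φ₁ cos φ₂ sin²(Δλ/2) = 0.7095 + (0.6627)(0.4023)(0.8333) = 0.93168.
Central angle c = 2·arcsin(√a) = 2.61268 rad.
Distance = R·c = 14913 × 2.6127 ≈ 38963 m.

38963 m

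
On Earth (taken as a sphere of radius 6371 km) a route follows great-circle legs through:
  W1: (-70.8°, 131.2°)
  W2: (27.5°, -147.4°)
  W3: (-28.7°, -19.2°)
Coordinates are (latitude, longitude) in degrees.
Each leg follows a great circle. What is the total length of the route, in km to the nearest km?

27550 km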